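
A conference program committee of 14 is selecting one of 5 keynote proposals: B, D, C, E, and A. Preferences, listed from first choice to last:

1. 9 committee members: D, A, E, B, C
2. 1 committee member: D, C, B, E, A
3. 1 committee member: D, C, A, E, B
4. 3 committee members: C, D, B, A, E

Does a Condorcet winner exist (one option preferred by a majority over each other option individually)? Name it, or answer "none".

D vs B: 14–0 for D.
D vs C: 11–3 for D.
D vs E: 14–0 for D.
D vs A: 14–0 for D.
D beats every other option head-to-head.

D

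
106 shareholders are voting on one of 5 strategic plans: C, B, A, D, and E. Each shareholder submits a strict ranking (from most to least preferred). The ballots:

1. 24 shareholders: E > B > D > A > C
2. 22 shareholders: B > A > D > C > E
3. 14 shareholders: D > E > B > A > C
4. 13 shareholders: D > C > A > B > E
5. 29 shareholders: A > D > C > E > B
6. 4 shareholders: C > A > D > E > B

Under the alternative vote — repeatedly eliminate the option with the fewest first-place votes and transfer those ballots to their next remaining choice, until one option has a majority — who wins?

A

Round 1: C 4, B 22, A 29, D 27, E 24. Eliminate C.
Round 2: B 22, A 33, D 27, E 24. Eliminate B.
Round 3: A 55, D 27, E 24. A has a majority.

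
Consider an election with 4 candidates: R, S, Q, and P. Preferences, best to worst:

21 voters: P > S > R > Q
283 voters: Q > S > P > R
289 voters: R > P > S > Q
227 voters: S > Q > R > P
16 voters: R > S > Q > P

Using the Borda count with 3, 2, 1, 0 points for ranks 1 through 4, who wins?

S

R: 21·1 + 283·0 + 289·3 + 227·1 + 16·3 = 1163
S: 21·2 + 283·2 + 289·1 + 227·3 + 16·2 = 1610
Q: 21·0 + 283·3 + 289·0 + 227·2 + 16·1 = 1319
P: 21·3 + 283·1 + 289·2 + 227·0 + 16·0 = 924
S has the highest Borda score (1610).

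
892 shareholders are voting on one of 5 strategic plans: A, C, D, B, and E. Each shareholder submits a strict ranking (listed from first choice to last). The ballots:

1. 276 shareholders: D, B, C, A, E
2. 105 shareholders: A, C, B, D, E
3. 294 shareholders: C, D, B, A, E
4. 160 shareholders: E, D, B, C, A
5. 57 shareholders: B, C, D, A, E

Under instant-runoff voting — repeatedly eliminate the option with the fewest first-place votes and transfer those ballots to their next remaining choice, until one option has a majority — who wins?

C

Round 1: A 105, C 294, D 276, B 57, E 160. Eliminate B.
Round 2: A 105, C 351, D 276, E 160. Eliminate A.
Round 3: C 456, D 276, E 160. C has a majority.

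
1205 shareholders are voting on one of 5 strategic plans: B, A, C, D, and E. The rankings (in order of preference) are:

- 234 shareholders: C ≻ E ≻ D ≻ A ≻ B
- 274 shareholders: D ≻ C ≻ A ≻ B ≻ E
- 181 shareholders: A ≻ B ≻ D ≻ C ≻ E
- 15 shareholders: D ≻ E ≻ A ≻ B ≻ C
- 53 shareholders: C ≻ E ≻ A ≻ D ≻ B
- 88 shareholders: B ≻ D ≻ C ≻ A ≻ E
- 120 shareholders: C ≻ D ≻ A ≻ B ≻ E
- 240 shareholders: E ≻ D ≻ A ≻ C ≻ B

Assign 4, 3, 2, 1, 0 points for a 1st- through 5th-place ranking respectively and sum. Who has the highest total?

D

B: 234·0 + 274·1 + 181·3 + 15·1 + 53·0 + 88·4 + 120·1 + 240·0 = 1304
A: 234·1 + 274·2 + 181·4 + 15·2 + 53·2 + 88·1 + 120·2 + 240·2 = 2450
C: 234·4 + 274·3 + 181·1 + 15·0 + 53·4 + 88·2 + 120·4 + 240·1 = 3047
D: 234·2 + 274·4 + 181·2 + 15·4 + 53·1 + 88·3 + 120·3 + 240·3 = 3383
E: 234·3 + 274·0 + 181·0 + 15·3 + 53·3 + 88·0 + 120·0 + 240·4 = 1866
D has the highest Borda score (3383).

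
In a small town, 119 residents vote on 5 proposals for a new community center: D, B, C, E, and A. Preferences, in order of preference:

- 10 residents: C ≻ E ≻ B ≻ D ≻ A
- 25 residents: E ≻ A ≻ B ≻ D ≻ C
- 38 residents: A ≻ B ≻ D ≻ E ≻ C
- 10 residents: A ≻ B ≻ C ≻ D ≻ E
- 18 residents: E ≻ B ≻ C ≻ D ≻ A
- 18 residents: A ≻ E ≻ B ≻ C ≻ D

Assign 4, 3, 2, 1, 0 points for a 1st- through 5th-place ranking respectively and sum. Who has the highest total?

A

D: 10·1 + 25·1 + 38·2 + 10·1 + 18·1 + 18·0 = 139
B: 10·2 + 25·2 + 38·3 + 10·3 + 18·3 + 18·2 = 304
C: 10·4 + 25·0 + 38·0 + 10·2 + 18·2 + 18·1 = 114
E: 10·3 + 25·4 + 38·1 + 10·0 + 18·4 + 18·3 = 294
A: 10·0 + 25·3 + 38·4 + 10·4 + 18·0 + 18·4 = 339
A has the highest Borda score (339).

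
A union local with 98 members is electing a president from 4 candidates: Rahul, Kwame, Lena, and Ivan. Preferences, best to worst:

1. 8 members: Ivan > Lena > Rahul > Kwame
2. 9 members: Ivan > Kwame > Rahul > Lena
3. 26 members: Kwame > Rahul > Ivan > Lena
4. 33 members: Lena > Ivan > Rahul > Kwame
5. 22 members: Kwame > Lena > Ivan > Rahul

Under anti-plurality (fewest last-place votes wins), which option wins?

Last-place votes: Rahul 22, Kwame 41, Lena 35, Ivan 0.
Ivan is ranked last by the fewest voters, so Ivan wins.

Ivan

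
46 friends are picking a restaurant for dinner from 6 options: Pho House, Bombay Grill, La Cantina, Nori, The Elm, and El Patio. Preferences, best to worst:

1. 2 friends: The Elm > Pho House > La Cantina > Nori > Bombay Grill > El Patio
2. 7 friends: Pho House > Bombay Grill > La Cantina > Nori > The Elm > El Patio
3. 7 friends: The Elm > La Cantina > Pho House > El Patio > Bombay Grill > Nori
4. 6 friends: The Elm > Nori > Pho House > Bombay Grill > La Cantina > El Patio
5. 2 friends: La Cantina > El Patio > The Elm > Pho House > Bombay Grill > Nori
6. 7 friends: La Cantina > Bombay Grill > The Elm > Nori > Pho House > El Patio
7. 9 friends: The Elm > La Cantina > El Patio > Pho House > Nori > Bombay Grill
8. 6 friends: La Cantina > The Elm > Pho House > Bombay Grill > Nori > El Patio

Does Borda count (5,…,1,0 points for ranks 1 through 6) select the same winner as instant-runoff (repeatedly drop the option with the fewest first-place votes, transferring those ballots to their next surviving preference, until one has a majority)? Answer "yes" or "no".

Borda — scores: Pho House 129, Bombay Grill 91, La Cantina 172, Nori 71, The Elm 178, El Patio 49. Winner: The Elm.
Instant-runoff — R1 Pho House 7, Bombay Grill 0, La Cantina 15, Nori 0, The Elm 24, El Patio 0 (The Elm winner). Winner: The Elm.
The two methods agree.

yes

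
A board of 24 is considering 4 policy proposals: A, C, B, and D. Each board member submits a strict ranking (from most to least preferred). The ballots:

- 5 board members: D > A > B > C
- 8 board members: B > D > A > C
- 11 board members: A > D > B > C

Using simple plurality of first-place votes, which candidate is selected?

A

First-place votes: A 11, C 0, B 8, D 5.
A has the most first-place votes.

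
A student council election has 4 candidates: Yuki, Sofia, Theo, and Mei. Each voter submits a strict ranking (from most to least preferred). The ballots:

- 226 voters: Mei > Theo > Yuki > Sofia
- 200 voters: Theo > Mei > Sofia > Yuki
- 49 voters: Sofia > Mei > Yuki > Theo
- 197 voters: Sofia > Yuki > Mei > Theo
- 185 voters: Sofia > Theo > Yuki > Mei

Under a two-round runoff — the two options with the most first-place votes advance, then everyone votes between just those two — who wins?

Round 1 first-place votes: Yuki 0, Sofia 431, Theo 200, Mei 226.
Sofia and Mei advance.
Runoff: Sofia is preferred to Mei by 431 voters; Mei by 426.
Sofia wins the runoff.

Sofia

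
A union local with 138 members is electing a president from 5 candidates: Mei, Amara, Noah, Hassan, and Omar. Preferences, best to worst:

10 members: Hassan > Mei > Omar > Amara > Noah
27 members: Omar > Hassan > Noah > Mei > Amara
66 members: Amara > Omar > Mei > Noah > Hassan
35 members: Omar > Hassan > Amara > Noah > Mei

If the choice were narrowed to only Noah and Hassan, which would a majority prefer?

Voters preferring Noah to Hassan: 66; preferring Hassan to Noah: 72.
Hassan wins the head-to-head.

Hassan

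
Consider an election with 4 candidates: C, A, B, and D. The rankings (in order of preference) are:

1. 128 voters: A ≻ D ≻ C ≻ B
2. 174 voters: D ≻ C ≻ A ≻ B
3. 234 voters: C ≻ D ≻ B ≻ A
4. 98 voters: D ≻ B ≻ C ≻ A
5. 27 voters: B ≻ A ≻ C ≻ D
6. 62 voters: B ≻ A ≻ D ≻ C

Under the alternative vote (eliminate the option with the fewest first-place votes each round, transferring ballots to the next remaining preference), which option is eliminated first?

Round 1: C 234, A 128, B 89, D 272. Eliminate B.

B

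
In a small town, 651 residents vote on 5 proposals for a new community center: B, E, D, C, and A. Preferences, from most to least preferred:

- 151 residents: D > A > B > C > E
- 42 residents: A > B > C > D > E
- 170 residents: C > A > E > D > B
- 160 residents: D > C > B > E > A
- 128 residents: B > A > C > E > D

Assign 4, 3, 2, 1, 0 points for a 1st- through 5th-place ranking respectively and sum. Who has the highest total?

B: 151·2 + 42·3 + 170·0 + 160·2 + 128·4 = 1260
E: 151·0 + 42·0 + 170·2 + 160·1 + 128·1 = 628
D: 151·4 + 42·1 + 170·1 + 160·4 + 128·0 = 1456
C: 151·1 + 42·2 + 170·4 + 160·3 + 128·2 = 1651
A: 151·3 + 42·4 + 170·3 + 160·0 + 128·3 = 1515
C has the highest Borda score (1651).

C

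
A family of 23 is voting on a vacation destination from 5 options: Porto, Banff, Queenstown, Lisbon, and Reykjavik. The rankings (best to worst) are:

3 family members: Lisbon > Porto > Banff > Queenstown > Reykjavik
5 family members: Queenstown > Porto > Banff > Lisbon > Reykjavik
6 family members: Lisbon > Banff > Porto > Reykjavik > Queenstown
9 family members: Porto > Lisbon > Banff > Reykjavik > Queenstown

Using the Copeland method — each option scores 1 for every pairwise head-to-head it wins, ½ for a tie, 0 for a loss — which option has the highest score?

Porto: beats Banff, Queenstown, Lisbon, and Reykjavik → score 4.
Banff: beats Queenstown and Reykjavik; loses to Porto and Lisbon → score 2.
Queenstown: loses to Porto, Banff, Lisbon, and Reykjavik → score 0.
Lisbon: beats Banff, Queenstown, and Reykjavik; loses to Porto → score 3.
Reykjavik: beats Queenstown; loses to Porto, Banff, and Lisbon → score 1.
Porto has the best pairwise record.

Porto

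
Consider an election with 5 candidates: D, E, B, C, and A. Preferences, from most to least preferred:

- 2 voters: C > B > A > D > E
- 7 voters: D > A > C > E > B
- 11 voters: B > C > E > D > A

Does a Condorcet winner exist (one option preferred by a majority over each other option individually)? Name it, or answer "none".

B vs D: 13–7 for B.
B vs E: 13–7 for B.
B vs C: 11–9 for B.
B vs A: 13–7 for B.
B beats every other option head-to-head.

B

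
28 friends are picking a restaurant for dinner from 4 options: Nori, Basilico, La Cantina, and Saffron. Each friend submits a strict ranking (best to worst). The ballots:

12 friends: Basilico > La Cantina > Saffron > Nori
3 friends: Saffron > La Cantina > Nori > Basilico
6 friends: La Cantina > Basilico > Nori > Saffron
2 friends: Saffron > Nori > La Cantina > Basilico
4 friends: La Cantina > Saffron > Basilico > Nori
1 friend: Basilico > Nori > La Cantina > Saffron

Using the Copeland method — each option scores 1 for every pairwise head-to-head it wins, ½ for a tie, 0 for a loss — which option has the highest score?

Nori: loses to Basilico, La Cantina, and Saffron → score 0.
Basilico: beats Nori and Saffron; loses to La Cantina → score 2.
La Cantina: beats Nori, Basilico, and Saffron → score 3.
Saffron: beats Nori; loses to Basilico and La Cantina → score 1.
La Cantina has the best pairwise record.

La Cantina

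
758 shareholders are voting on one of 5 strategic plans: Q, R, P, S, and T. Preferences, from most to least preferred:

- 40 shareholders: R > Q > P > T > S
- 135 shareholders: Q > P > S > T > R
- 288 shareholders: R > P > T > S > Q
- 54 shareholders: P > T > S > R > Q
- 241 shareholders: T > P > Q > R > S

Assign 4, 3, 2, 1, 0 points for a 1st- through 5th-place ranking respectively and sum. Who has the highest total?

P

Q: 40·3 + 135·4 + 288·0 + 54·0 + 241·2 = 1142
R: 40·4 + 135·0 + 288·4 + 54·1 + 241·1 = 1607
P: 40·2 + 135·3 + 288·3 + 54·4 + 241·3 = 2288
S: 40·0 + 135·2 + 288·1 + 54·2 + 241·0 = 666
T: 40·1 + 135·1 + 288·2 + 54·3 + 241·4 = 1877
P has the highest Borda score (2288).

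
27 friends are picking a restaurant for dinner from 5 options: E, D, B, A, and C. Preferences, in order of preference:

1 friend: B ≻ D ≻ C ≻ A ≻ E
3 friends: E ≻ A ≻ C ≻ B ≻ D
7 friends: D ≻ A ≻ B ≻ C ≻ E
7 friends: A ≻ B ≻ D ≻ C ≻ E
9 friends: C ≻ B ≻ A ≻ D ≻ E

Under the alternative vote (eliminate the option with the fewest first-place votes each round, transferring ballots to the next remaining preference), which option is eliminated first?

Round 1: E 3, D 7, B 1, A 7, C 9. Eliminate B.

B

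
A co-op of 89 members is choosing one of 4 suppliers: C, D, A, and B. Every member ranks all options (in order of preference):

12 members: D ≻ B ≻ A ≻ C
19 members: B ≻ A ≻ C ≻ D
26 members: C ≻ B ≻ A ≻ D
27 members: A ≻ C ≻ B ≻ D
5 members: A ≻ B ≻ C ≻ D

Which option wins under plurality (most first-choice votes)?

First-place votes: C 26, D 12, A 32, B 19.
A has the most first-place votes.

A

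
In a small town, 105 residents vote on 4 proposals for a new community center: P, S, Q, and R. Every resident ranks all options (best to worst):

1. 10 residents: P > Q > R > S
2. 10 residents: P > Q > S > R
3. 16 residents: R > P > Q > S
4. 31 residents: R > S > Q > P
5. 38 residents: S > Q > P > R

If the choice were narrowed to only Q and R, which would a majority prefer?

Voters preferring Q to R: 58; preferring R to Q: 47.
Q wins the head-to-head.

Q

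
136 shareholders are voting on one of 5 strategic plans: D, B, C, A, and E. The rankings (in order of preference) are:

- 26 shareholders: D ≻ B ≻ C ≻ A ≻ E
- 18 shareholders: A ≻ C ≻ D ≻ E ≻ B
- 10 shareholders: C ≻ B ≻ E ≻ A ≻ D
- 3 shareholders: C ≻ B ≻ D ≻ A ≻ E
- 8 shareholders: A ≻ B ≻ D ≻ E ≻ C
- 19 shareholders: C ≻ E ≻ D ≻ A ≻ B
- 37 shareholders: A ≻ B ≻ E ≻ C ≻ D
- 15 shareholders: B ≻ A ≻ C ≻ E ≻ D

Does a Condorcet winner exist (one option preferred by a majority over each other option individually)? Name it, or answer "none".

A

A vs D: 88–48 for A.
A vs B: 82–54 for A.
A vs C: 78–58 for A.
A vs E: 107–29 for A.
A beats every other option head-to-head.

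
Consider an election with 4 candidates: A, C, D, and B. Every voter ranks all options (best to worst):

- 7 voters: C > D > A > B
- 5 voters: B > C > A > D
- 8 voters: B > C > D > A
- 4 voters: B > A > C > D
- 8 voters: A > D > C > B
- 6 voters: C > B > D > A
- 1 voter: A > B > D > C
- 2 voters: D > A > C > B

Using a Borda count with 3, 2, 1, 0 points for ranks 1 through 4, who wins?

A: 7·1 + 5·1 + 8·0 + 4·2 + 8·3 + 6·0 + 1·3 + 2·2 = 51
C: 7·3 + 5·2 + 8·2 + 4·1 + 8·1 + 6·3 + 1·0 + 2·1 = 79
D: 7·2 + 5·0 + 8·1 + 4·0 + 8·2 + 6·1 + 1·1 + 2·3 = 51
B: 7·0 + 5·3 + 8·3 + 4·3 + 8·0 + 6·2 + 1·2 + 2·0 = 65
C has the highest Borda score (79).

C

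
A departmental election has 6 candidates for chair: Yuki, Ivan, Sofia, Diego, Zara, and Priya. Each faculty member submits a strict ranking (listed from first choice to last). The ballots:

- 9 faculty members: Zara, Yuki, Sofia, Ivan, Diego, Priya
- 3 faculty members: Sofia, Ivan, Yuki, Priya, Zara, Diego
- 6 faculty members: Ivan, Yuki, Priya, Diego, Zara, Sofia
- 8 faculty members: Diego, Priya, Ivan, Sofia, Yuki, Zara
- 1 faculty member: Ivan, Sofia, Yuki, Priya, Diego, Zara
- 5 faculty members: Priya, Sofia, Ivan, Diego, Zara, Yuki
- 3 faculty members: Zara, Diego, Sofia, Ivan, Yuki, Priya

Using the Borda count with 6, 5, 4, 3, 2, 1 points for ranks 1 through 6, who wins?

Yuki: 9·5 + 3·4 + 6·5 + 8·2 + 1·4 + 5·1 + 3·2 = 118
Ivan: 9·3 + 3·5 + 6·6 + 8·4 + 1·6 + 5·4 + 3·3 = 145
Sofia: 9·4 + 3·6 + 6·1 + 8·3 + 1·5 + 5·5 + 3·4 = 126
Diego: 9·2 + 3·1 + 6·3 + 8·6 + 1·2 + 5·3 + 3·5 = 119
Zara: 9·6 + 3·2 + 6·2 + 8·1 + 1·1 + 5·2 + 3·6 = 109
Priya: 9·1 + 3·3 + 6·4 + 8·5 + 1·3 + 5·6 + 3·1 = 118
Ivan has the highest Borda score (145).

Ivan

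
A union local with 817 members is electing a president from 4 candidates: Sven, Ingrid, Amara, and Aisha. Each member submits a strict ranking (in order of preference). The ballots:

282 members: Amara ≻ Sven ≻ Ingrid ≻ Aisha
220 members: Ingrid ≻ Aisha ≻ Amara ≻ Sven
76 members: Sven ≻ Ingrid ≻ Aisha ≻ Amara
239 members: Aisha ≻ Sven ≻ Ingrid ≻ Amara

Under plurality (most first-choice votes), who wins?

Amara

First-place votes: Sven 76, Ingrid 220, Amara 282, Aisha 239.
Amara has the most first-place votes.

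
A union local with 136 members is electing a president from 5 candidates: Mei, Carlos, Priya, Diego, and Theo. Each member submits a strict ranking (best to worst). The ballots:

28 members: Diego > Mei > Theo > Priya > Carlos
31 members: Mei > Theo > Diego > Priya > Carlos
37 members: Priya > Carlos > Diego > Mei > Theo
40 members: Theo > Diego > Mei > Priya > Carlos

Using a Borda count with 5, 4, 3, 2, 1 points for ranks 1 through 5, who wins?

Mei: 28·4 + 31·5 + 37·2 + 40·3 = 461
Carlos: 28·1 + 31·1 + 37·4 + 40·1 = 247
Priya: 28·2 + 31·2 + 37·5 + 40·2 = 383
Diego: 28·5 + 31·3 + 37·3 + 40·4 = 504
Theo: 28·3 + 31·4 + 37·1 + 40·5 = 445
Diego has the highest Borda score (504).

Diego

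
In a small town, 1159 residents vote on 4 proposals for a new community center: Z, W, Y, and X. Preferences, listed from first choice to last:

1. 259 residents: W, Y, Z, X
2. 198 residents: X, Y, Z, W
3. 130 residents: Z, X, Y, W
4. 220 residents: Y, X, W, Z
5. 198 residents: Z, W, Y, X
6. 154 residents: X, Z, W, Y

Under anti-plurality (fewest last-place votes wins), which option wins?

Last-place votes: Z 220, W 328, Y 154, X 457.
Y is ranked last by the fewest voters, so Y wins.

Y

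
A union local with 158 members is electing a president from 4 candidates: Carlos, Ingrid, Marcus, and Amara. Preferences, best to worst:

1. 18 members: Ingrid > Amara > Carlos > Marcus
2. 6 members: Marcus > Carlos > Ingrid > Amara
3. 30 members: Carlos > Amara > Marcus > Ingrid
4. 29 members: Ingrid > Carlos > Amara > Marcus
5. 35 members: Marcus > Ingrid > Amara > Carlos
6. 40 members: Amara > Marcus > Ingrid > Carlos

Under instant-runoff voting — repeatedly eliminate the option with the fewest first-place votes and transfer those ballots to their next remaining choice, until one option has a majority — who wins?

Round 1: Carlos 30, Ingrid 47, Marcus 41, Amara 40. Eliminate Carlos.
Round 2: Ingrid 47, Marcus 41, Amara 70. Eliminate Marcus.
Round 3: Ingrid 88, Amara 70. Ingrid has a majority.

Ingrid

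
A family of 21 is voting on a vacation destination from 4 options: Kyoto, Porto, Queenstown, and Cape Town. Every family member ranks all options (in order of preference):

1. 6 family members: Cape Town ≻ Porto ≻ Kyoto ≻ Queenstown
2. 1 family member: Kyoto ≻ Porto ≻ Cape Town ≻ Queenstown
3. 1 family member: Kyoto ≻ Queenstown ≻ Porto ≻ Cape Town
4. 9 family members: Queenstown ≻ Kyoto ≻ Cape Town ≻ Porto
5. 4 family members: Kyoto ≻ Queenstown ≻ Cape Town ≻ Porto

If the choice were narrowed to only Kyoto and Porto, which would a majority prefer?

Kyoto

Voters preferring Kyoto to Porto: 15; preferring Porto to Kyoto: 6.
Kyoto wins the head-to-head.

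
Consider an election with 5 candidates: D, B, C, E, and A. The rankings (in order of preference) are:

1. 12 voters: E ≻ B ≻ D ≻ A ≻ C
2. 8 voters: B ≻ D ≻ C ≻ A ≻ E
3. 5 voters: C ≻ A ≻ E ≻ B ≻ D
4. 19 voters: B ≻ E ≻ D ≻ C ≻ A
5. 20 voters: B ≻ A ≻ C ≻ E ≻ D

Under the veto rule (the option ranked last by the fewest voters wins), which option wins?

Last-place votes: D 25, B 0, C 12, E 8, A 19.
B is ranked last by the fewest voters, so B wins.

B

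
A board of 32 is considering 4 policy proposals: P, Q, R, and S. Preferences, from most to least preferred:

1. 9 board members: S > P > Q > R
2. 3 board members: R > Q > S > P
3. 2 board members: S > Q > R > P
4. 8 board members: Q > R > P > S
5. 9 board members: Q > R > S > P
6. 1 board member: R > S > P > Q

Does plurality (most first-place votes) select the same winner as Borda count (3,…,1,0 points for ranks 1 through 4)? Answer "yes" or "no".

yes

Plurality — first-place votes: P 0, Q 17, R 4, S 11. Winner: Q.
Borda — scores: P 27, Q 70, R 48, S 47. Winner: Q.
The two methods agree.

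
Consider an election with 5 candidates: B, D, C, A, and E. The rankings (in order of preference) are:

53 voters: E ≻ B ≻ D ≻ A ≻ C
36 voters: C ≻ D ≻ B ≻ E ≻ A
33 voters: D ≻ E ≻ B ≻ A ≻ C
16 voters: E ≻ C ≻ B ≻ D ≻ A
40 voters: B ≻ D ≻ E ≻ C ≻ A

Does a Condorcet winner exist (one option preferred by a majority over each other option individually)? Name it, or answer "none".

none

Checking pairwise contests:
E beats B 102–76.
B beats D 109–69.
B beats C 126–52.
B beats A 178–0.
D beats E 109–69.
Every option loses at least one head-to-head, so there is no Condorcet winner.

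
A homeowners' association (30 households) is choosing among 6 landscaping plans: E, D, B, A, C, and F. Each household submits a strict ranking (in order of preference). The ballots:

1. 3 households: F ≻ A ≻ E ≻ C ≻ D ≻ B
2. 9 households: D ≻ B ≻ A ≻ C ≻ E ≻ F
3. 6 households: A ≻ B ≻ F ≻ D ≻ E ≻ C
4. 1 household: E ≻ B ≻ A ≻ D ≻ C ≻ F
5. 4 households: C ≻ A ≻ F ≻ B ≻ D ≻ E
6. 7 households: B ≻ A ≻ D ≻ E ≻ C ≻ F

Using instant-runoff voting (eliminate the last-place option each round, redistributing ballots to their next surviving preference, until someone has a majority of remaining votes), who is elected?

A

Round 1: E 1, D 9, B 7, A 6, C 4, F 3. Eliminate E.
Round 2: D 9, B 8, A 6, C 4, F 3. Eliminate F.
Round 3: D 9, B 8, A 9, C 4. Eliminate C.
Round 4: D 9, B 8, A 13. Eliminate B.
Round 5: D 9, A 21. A has a majority.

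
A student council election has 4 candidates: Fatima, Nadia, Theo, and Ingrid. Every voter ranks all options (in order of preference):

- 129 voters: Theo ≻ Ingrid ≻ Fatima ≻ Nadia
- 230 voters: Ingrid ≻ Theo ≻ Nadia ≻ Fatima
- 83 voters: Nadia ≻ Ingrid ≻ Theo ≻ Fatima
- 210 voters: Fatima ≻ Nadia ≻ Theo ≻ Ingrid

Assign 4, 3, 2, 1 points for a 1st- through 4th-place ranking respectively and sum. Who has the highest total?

Theo

Fatima: 129·2 + 230·1 + 83·1 + 210·4 = 1411
Nadia: 129·1 + 230·2 + 83·4 + 210·3 = 1551
Theo: 129·4 + 230·3 + 83·2 + 210·2 = 1792
Ingrid: 129·3 + 230·4 + 83·3 + 210·1 = 1766
Theo has the highest Borda score (1792).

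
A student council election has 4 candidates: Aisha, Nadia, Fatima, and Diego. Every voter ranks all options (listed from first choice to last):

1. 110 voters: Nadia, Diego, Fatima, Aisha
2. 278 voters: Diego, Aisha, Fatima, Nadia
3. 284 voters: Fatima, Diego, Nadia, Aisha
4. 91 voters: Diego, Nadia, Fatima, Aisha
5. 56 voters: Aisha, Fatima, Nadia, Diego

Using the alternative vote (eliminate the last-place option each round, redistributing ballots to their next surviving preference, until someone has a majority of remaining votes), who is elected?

Round 1: Aisha 56, Nadia 110, Fatima 284, Diego 369. Eliminate Aisha.
Round 2: Nadia 110, Fatima 340, Diego 369. Eliminate Nadia.
Round 3: Fatima 340, Diego 479. Diego has a majority.

Diego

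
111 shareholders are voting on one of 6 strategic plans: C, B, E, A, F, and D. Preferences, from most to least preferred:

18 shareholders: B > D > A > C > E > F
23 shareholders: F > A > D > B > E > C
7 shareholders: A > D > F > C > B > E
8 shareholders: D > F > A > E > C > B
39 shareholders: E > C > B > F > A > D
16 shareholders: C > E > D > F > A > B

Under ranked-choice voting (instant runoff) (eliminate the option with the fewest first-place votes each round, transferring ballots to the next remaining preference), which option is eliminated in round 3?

C

Round 1: C 16, B 18, E 39, A 7, F 23, D 8. Eliminate A.
Round 2: C 16, B 18, E 39, F 23, D 15. Eliminate D.
Round 3: C 16, B 18, E 39, F 38. Eliminate C.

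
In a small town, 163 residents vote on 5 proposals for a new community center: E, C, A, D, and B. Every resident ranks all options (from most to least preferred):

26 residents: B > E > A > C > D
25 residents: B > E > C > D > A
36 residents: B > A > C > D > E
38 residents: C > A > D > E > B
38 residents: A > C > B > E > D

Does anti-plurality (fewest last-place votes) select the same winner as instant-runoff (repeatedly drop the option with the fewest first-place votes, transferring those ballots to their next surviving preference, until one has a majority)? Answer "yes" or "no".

no

Anti-plurality — last-place votes: E 36, C 0, A 25, D 64, B 38. Winner: C.
Instant-runoff — R1 E 0, C 38, A 38, D 0, B 87 (B winner). Winner: B.
The two methods disagree.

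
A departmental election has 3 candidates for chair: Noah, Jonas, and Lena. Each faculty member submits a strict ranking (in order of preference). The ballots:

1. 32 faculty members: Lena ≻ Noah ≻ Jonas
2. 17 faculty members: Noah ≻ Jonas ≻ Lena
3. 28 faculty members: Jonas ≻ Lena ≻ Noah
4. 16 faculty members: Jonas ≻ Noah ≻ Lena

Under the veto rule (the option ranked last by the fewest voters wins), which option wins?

Noah

Last-place votes: Noah 28, Jonas 32, Lena 33.
Noah is ranked last by the fewest voters, so Noah wins.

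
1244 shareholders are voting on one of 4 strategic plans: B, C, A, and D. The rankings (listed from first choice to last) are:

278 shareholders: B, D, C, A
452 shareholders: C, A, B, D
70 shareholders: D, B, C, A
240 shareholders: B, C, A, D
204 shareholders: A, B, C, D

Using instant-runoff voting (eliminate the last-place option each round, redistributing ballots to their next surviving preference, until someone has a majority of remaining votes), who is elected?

B

Round 1: B 518, C 452, A 204, D 70. Eliminate D.
Round 2: B 588, C 452, A 204. Eliminate A.
Round 3: B 792, C 452. B has a majority.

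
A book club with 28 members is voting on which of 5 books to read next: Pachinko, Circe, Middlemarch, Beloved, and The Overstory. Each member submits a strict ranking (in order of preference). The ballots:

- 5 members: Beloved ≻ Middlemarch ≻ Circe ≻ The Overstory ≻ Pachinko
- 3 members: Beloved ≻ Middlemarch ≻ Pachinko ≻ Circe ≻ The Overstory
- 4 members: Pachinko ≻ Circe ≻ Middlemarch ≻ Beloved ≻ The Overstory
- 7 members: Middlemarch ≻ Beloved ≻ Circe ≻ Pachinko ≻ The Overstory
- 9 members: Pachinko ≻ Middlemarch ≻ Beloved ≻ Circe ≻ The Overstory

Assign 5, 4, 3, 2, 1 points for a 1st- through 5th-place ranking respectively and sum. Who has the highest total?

Middlemarch

Pachinko: 5·1 + 3·3 + 4·5 + 7·2 + 9·5 = 93
Circe: 5·3 + 3·2 + 4·4 + 7·3 + 9·2 = 76
Middlemarch: 5·4 + 3·4 + 4·3 + 7·5 + 9·4 = 115
Beloved: 5·5 + 3·5 + 4·2 + 7·4 + 9·3 = 103
The Overstory: 5·2 + 3·1 + 4·1 + 7·1 + 9·1 = 33
Middlemarch has the highest Borda score (115).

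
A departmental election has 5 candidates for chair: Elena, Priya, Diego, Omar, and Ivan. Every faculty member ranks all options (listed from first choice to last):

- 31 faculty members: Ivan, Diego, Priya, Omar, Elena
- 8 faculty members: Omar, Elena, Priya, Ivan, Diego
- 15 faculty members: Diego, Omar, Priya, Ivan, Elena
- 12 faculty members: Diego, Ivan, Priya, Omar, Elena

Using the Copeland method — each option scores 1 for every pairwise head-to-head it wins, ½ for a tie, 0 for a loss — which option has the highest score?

Ivan

Elena: loses to Priya, Diego, Omar, and Ivan → score 0.
Priya: beats Elena and Omar; loses to Diego and Ivan → score 2.
Diego: beats Elena, Priya, and Omar; loses to Ivan → score 3.
Omar: beats Elena; loses to Priya, Diego, and Ivan → score 1.
Ivan: beats Elena, Priya, Diego, and Omar → score 4.
Ivan has the best pairwise record.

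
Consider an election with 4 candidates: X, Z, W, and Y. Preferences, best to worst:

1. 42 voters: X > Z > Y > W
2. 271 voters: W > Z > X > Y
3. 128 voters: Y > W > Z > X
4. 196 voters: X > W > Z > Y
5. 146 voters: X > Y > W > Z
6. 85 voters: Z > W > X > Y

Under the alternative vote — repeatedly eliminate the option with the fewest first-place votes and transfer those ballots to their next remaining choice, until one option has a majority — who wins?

W

Round 1: X 384, Z 85, W 271, Y 128. Eliminate Z.
Round 2: X 384, W 356, Y 128. Eliminate Y.
Round 3: X 384, W 484. W has a majority.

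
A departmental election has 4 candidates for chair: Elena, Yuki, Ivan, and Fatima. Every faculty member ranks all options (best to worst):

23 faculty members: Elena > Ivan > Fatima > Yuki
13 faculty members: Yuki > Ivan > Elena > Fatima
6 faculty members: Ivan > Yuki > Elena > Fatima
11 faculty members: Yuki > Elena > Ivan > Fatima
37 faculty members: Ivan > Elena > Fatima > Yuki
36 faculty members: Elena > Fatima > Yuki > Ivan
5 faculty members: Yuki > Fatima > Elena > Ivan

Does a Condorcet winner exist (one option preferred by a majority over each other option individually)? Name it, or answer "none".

Elena vs Yuki: 96–35 for Elena.
Elena vs Ivan: 75–56 for Elena.
Elena vs Fatima: 126–5 for Elena.
Elena beats every other option head-to-head.

Elena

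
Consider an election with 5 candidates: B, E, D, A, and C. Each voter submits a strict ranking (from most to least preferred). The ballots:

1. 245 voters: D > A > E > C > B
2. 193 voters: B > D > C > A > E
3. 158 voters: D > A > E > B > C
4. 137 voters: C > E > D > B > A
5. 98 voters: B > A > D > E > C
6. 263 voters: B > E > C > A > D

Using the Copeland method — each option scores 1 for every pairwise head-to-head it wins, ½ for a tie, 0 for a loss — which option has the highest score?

B

B: beats E, D, A, and C → score 4.
E: beats C; loses to B, D, and A → score 1.
D: beats E, A, and C; loses to B → score 3.
A: beats E; loses to B, D, and C → score 1.
C: beats A; loses to B, E, and D → score 1.
B has the best pairwise record.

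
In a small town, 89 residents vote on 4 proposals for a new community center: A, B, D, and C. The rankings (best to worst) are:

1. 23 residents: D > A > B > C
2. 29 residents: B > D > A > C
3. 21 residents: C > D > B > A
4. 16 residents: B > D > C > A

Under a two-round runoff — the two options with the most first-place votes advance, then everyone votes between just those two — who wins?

B

Round 1 first-place votes: A 0, B 45, D 23, C 21.
B and D advance.
Runoff: B is preferred to D by 45 voters; D by 44.
B wins the runoff.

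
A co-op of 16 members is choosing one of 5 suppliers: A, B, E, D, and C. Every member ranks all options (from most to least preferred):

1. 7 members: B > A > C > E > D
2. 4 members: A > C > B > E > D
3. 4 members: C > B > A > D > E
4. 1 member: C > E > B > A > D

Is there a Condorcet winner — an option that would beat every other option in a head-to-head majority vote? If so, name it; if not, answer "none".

none

Checking pairwise contests:
B beats A 12–4.
C beats B 9–7.
A beats E 15–1.
A beats D 16–0.
A beats C 11–5.
Every option loses at least one head-to-head, so there is no Condorcet winner.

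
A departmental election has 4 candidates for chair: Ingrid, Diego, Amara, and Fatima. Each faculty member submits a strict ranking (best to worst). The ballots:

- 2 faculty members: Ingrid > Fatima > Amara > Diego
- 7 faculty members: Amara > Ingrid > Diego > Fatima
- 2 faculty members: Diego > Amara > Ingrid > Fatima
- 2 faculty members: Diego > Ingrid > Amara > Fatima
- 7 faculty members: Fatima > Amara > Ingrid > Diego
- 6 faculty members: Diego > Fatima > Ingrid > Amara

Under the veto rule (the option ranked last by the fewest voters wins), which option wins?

Ingrid

Last-place votes: Ingrid 0, Diego 9, Amara 6, Fatima 11.
Ingrid is ranked last by the fewest voters, so Ingrid wins.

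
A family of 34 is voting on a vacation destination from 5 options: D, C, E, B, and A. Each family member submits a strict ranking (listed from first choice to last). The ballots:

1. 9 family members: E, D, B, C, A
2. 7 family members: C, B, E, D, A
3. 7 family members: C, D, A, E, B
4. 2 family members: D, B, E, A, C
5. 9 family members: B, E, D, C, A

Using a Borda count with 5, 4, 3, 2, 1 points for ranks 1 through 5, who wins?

D: 9·4 + 7·2 + 7·4 + 2·5 + 9·3 = 115
C: 9·2 + 7·5 + 7·5 + 2·1 + 9·2 = 108
E: 9·5 + 7·3 + 7·2 + 2·3 + 9·4 = 122
B: 9·3 + 7·4 + 7·1 + 2·4 + 9·5 = 115
A: 9·1 + 7·1 + 7·3 + 2·2 + 9·1 = 50
E has the highest Borda score (122).

E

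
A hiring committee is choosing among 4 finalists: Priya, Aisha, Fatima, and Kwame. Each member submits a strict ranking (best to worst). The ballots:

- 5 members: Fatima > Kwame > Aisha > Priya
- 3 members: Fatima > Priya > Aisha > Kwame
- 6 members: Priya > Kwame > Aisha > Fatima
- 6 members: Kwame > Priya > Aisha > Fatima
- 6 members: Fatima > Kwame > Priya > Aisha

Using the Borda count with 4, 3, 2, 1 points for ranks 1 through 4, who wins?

Priya: 5·1 + 3·3 + 6·4 + 6·3 + 6·2 = 68
Aisha: 5·2 + 3·2 + 6·2 + 6·2 + 6·1 = 46
Fatima: 5·4 + 3·4 + 6·1 + 6·1 + 6·4 = 68
Kwame: 5·3 + 3·1 + 6·3 + 6·4 + 6·3 = 78
Kwame has the highest Borda score (78).

Kwame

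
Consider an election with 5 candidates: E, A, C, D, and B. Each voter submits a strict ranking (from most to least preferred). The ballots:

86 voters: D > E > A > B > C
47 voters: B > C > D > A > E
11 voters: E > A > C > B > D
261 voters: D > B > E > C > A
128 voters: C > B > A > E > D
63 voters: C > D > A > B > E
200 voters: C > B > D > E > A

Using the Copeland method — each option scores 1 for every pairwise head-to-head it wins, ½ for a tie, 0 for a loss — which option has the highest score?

E: beats A; loses to C, D, and B → score 1.
A: loses to E, C, D, and B → score 0.
C: beats E, A, D, and B → score 4.
D: beats E, A, and B; loses to C → score 3.
B: beats E and A; loses to C and D → score 2.
C has the best pairwise record.

C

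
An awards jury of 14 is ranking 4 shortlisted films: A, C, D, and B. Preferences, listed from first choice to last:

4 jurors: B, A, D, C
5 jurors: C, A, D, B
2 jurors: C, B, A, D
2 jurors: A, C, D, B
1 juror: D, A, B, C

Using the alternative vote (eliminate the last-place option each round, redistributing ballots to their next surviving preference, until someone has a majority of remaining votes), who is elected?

C

Round 1: A 2, C 7, D 1, B 4. Eliminate D.
Round 2: A 3, C 7, B 4. Eliminate A.
Round 3: C 9, B 5. C has a majority.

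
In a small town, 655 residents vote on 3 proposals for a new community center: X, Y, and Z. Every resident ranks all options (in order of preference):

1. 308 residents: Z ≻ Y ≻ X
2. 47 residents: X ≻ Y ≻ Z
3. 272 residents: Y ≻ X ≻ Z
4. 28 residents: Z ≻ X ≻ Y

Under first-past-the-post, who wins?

First-place votes: X 47, Y 272, Z 336.
Z has the most first-place votes.

Z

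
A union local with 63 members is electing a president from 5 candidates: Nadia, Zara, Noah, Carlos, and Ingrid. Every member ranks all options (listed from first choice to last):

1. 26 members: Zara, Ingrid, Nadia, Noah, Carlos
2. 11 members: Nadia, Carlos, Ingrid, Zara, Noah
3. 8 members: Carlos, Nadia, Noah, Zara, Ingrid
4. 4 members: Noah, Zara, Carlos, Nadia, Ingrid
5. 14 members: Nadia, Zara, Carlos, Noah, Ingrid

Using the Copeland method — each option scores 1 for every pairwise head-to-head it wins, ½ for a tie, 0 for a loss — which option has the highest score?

Nadia

Nadia: beats Zara, Noah, Carlos, and Ingrid → score 4.
Zara: beats Noah, Carlos, and Ingrid; loses to Nadia → score 3.
Noah: loses to Nadia, Zara, Carlos, and Ingrid → score 0.
Carlos: beats Noah and Ingrid; loses to Nadia and Zara → score 2.
Ingrid: beats Noah; loses to Nadia, Zara, and Carlos → score 1.
Nadia has the best pairwise record.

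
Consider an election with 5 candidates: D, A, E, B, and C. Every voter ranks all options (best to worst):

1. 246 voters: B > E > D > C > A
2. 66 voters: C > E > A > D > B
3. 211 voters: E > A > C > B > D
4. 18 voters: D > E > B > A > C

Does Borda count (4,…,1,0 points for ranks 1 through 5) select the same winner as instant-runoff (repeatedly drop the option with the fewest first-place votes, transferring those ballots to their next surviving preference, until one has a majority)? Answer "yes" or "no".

Borda — scores: D 630, A 783, E 1834, B 1231, C 932. Winner: E.
Instant-runoff — R1 D 18, A 0, E 211, B 246, C 66 (A out); R2 D 18, E 211, B 246, C 66 (D out); R3 E 229, B 246, C 66 (C out); R4 E 295, B 246 (E winner). Winner: E.
The two methods agree.

yes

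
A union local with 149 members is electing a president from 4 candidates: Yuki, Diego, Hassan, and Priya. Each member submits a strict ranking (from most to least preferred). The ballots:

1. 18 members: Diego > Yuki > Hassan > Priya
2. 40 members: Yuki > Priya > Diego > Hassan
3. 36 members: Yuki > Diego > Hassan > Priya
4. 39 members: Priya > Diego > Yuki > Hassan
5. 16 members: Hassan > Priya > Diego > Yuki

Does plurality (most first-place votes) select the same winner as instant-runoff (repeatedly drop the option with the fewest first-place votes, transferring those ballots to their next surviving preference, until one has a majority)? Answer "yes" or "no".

Plurality — first-place votes: Yuki 76, Diego 18, Hassan 16, Priya 39. Winner: Yuki.
Instant-runoff — R1 Yuki 76, Diego 18, Hassan 16, Priya 39 (Yuki winner). Winner: Yuki.
The two methods agree.

yes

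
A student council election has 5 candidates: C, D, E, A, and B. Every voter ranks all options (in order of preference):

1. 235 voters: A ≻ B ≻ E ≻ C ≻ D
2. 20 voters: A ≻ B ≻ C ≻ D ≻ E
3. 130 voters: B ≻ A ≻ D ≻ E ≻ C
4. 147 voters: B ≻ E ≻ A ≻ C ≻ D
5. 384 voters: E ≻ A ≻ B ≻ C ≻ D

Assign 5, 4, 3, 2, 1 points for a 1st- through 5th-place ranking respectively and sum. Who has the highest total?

A

C: 235·2 + 20·3 + 130·1 + 147·2 + 384·2 = 1722
D: 235·1 + 20·2 + 130·3 + 147·1 + 384·1 = 1196
E: 235·3 + 20·1 + 130·2 + 147·4 + 384·5 = 3493
A: 235·5 + 20·5 + 130·4 + 147·3 + 384·4 = 3772
B: 235·4 + 20·4 + 130·5 + 147·5 + 384·3 = 3557
A has the highest Borda score (3772).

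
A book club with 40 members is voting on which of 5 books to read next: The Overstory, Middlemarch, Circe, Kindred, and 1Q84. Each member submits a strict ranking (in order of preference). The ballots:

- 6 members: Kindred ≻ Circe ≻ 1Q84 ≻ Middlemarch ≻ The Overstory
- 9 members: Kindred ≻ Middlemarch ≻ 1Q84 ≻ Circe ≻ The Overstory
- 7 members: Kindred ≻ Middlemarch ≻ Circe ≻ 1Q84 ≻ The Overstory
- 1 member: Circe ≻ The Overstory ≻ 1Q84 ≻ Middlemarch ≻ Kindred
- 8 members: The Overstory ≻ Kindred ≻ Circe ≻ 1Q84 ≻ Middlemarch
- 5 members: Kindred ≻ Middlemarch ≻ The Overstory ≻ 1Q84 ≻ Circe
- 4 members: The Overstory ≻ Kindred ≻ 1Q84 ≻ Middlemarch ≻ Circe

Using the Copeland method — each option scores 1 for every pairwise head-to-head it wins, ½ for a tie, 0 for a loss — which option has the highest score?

Kindred

The Overstory: loses to Middlemarch, Circe, Kindred, and 1Q84 → score 0.
Middlemarch: beats The Overstory, Circe, and 1Q84; loses to Kindred → score 3.
Circe: beats The Overstory and 1Q84; loses to Middlemarch and Kindred → score 2.
Kindred: beats The Overstory, Middlemarch, Circe, and 1Q84 → score 4.
1Q84: beats The Overstory; loses to Middlemarch, Circe, and Kindred → score 1.
Kindred has the best pairwise record.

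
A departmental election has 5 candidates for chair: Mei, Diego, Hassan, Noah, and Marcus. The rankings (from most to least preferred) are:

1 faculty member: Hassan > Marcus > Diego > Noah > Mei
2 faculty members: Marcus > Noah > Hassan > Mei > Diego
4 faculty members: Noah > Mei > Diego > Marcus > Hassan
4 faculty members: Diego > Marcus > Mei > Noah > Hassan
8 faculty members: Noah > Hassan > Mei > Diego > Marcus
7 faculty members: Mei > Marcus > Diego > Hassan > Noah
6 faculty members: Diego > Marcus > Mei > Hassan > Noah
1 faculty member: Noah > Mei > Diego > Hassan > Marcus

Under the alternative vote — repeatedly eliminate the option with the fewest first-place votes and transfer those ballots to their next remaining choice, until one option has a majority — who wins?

Round 1: Mei 7, Diego 10, Hassan 1, Noah 13, Marcus 2. Eliminate Hassan.
Round 2: Mei 7, Diego 10, Noah 13, Marcus 3. Eliminate Marcus.
Round 3: Mei 7, Diego 11, Noah 15. Eliminate Mei.
Round 4: Diego 18, Noah 15. Diego has a majority.

Diego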